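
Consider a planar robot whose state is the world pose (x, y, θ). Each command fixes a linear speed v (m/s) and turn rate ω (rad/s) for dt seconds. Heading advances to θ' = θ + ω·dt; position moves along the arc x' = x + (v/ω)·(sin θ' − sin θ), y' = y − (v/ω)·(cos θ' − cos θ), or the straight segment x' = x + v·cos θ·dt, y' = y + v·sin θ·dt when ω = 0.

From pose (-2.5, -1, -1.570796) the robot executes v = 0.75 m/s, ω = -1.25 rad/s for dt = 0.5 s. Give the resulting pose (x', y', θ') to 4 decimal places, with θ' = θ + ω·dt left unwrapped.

θ' = -1.5708 + -1.25·0.5 = -2.1958
R = v/ω = 0.75/-1.25 = -0.6000
x' = -2.5 + -0.6000·(sin -2.1958 − sin -1.5708) = -2.6134
y' = -1 − -0.6000·(cos -2.1958 − cos -1.5708) = -1.3511

(-2.6134, -1.3511, -2.1958)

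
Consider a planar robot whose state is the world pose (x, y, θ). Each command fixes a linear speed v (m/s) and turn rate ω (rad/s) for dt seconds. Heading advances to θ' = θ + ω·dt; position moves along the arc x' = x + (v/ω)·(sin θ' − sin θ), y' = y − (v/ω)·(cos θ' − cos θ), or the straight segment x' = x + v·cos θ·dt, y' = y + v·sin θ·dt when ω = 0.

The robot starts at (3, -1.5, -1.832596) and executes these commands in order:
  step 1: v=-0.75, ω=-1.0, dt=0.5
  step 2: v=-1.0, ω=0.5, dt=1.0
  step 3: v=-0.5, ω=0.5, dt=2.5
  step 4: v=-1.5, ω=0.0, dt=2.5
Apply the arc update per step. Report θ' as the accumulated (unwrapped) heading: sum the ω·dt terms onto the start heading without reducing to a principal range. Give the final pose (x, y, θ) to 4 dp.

step 1: θ'=-2.3326 (R=0.7500) → pose (3.1817, -1.1764, -2.3326)
step 2: θ'=-1.8326 (R=-2.0000) → pose (3.6664, -0.3136, -1.8326)
step 3: θ'=-0.5826 (R=-1.0000) → pose (3.2507, 0.7802, -0.5826)
step 4: θ'=-0.5826 (straight) → pose (0.1193, 2.8434, -0.5826)

(0.1193, 2.8434, -0.5826)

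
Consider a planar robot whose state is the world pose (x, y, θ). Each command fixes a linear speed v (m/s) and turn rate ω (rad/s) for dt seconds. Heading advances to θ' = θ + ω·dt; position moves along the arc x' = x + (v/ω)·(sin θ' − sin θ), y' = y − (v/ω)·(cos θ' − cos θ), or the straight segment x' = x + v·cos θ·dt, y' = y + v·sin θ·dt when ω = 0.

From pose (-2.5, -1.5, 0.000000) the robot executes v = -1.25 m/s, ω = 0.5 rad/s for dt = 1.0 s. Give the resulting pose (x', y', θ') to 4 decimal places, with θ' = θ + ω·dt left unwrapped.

θ' = 0.0000 + 0.5·1.0 = 0.5000
R = v/ω = -1.25/0.5 = -2.5000
x' = -2.5 + -2.5000·(sin 0.5000 − sin 0.0000) = -3.6986
y' = -1.5 − -2.5000·(cos 0.5000 − cos 0.0000) = -1.8060

(-3.6986, -1.8060, 0.5000)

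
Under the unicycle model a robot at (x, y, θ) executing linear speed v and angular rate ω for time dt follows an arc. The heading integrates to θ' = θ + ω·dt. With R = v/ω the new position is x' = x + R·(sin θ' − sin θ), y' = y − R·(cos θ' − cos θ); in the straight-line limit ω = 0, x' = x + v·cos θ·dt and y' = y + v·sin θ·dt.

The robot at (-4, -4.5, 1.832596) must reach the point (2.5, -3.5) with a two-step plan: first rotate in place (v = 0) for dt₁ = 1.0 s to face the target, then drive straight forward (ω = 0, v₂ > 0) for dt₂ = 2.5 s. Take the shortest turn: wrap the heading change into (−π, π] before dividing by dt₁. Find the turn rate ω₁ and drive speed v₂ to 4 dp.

ω₁ = -1.6799, v₂ = 2.6306

heading to target = atan2(-3.5−-4.5, 2.5−-4) = 0.1526
Δθ = wrap(0.1526 − 1.8326) = -1.6799; ω₁ = Δθ/dt₁ = -1.6799
distance = √((2.5−-4)² + (-3.5−-4.5)²) = 6.5765; v₂ = distance/dt₂ = 2.6306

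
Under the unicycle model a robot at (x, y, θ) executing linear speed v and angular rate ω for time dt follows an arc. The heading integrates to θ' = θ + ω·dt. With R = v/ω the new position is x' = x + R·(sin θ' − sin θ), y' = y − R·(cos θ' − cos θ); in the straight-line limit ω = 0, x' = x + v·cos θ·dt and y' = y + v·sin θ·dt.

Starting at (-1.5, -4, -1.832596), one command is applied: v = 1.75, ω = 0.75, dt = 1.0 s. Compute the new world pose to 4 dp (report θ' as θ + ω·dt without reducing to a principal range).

(-1.3069, -5.6983, -1.0826)

θ' = -1.8326 + 0.75·1.0 = -1.0826
R = v/ω = 1.75/0.75 = 2.3333
x' = -1.5 + 2.3333·(sin -1.0826 − sin -1.8326) = -1.3069
y' = -4 − 2.3333·(cos -1.0826 − cos -1.8326) = -5.6983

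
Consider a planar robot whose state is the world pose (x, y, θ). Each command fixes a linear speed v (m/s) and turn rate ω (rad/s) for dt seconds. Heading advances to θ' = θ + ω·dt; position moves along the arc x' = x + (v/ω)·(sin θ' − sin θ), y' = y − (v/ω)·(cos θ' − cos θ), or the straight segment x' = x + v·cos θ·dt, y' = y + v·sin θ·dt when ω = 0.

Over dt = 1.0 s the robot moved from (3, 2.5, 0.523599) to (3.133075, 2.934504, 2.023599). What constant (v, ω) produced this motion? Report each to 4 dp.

v = 0.5000, ω = 1.5000

Δθ = 2.023599 − 0.523599 = 1.500000
ω = Δθ/dt = 1.500000/1.0 = 1.5000
R = −Δy/(cos θ' − cos θ) = 0.3333
v = R·ω = 0.3333·1.5000 = 0.5000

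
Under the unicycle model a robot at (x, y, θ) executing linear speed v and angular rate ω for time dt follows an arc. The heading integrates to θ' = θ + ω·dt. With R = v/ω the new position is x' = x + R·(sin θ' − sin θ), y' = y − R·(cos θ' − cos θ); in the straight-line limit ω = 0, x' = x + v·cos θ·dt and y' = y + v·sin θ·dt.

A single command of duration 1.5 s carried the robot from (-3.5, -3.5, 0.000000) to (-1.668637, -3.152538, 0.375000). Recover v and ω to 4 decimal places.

v = 1.2500, ω = 0.2500

Δθ = 0.375000 − 0.000000 = 0.375000
ω = Δθ/dt = 0.375000/1.5 = 0.2500
R = Δx/(sin θ' − sin θ) = 5.0000
v = R·ω = 5.0000·0.2500 = 1.2500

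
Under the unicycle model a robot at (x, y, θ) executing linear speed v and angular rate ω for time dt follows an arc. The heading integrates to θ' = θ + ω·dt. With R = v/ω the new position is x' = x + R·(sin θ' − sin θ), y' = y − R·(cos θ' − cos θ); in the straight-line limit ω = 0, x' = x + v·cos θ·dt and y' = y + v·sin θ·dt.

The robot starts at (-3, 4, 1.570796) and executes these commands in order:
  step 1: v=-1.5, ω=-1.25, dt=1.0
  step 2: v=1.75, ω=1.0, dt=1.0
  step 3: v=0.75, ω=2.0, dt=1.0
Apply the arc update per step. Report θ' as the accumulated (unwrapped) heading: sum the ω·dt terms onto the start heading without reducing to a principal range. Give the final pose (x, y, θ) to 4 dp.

step 1: θ'=0.3208 (R=1.2000) → pose (-3.8216, 2.8612, 0.3208)
step 2: θ'=1.3208 (R=1.7500) → pose (-2.6778, 4.0890, 1.3208)
step 3: θ'=3.3208 (R=0.3750) → pose (-3.1080, 4.5508, 3.3208)

(-3.1080, 4.5508, 3.3208)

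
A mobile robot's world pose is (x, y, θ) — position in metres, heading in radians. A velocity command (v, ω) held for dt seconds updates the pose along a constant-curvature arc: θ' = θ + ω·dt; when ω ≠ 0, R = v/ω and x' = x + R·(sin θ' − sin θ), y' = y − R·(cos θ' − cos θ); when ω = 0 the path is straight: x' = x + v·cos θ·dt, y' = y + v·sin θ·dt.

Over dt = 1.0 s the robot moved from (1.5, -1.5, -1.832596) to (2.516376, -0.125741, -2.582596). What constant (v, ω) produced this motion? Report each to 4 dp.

v = -1.7500, ω = -0.7500

Δθ = -2.582596 − -1.832596 = -0.750000
ω = Δθ/dt = -0.750000/1.0 = -0.7500
R = −Δy/(cos θ' − cos θ) = 2.3333
v = R·ω = 2.3333·-0.7500 = -1.7500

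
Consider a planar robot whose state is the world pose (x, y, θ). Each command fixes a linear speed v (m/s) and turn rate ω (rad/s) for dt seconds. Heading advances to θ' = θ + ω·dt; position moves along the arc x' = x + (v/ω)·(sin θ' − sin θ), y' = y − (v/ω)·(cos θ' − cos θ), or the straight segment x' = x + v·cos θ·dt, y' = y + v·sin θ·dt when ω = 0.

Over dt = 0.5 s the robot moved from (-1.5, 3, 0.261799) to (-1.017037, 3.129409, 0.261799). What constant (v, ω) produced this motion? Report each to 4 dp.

Δθ = 0.261799 − 0.261799 = 0.000000
ω = Δθ/dt = 0.000000/0.5 = 0.0000
ω = 0 → v = (Δx·cos θ + Δy·sin θ)/dt = 1.0000

v = 1.0000, ω = 0.0000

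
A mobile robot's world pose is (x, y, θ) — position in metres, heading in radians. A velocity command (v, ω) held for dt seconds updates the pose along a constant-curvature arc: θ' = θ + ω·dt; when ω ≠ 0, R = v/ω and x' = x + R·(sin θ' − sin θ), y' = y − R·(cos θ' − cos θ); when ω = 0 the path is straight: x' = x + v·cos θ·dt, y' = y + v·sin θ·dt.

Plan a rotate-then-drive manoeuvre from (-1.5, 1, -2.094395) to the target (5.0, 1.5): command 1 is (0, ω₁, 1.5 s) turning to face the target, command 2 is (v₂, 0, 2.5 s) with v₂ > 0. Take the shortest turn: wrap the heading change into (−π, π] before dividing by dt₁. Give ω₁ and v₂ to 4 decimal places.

heading to target = atan2(1.5−1, 5−-1.5) = 0.0768
Δθ = wrap(0.0768 − -2.0944) = 2.1712; ω₁ = Δθ/dt₁ = 1.4474
distance = √((5−-1.5)² + (1.5−1)²) = 6.5192; v₂ = distance/dt₂ = 2.6077

ω₁ = 1.4474, v₂ = 2.6077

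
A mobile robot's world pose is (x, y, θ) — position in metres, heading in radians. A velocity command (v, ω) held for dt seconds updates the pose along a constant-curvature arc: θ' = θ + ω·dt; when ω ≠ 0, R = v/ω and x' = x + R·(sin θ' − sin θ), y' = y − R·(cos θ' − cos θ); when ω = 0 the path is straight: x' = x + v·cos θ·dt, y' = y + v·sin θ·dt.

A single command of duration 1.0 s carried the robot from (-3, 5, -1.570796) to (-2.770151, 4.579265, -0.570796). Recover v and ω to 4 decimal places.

Δθ = -0.570796 − -1.570796 = 1.000000
ω = Δθ/dt = 1.000000/1.0 = 1.0000
R = −Δy/(cos θ' − cos θ) = 0.5000
v = R·ω = 0.5000·1.0000 = 0.5000

v = 0.5000, ω = 1.0000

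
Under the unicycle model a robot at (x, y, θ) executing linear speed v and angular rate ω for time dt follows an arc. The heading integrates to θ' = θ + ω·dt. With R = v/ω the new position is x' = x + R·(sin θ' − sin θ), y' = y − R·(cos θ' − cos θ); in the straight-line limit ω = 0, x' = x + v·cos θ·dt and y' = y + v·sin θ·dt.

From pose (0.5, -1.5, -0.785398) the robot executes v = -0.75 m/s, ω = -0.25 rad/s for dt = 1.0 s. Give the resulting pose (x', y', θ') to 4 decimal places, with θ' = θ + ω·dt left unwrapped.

θ' = -0.7854 + -0.25·1.0 = -1.0354
R = v/ω = -0.75/-0.25 = 3.0000
x' = 0.5 + 3.0000·(sin -1.0354 − sin -0.7854) = 0.0411
y' = -1.5 − 3.0000·(cos -1.0354 − cos -0.7854) = -0.9092

(0.0411, -0.9092, -1.0354)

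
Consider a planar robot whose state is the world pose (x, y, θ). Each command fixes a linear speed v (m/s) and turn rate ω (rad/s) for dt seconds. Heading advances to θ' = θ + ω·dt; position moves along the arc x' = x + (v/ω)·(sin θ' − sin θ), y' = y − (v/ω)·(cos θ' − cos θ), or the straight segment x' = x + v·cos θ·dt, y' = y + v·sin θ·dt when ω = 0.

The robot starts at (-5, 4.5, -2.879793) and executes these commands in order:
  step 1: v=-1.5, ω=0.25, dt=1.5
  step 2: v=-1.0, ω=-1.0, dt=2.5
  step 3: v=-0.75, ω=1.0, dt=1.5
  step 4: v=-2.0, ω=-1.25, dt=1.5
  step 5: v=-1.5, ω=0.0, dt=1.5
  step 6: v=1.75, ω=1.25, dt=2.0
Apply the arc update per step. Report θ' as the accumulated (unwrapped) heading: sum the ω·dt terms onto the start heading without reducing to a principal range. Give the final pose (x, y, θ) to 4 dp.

step 1: θ'=-2.5048 (R=-6.0000) → pose (-2.9852, 5.4715, -2.5048)
step 2: θ'=-5.0048 (R=1.0000) → pose (-1.4330, 4.3793, -5.0048)
step 3: θ'=-3.5048 (R=-0.7500) → pose (-0.9813, 3.4620, -3.5048)
step 4: θ'=-5.3798 (R=1.6000) → pose (-0.2930, 0.9761, -5.3798)
step 5: θ'=-5.3798 (straight) → pose (-1.6856, -0.7911, -5.3798)
step 6: θ'=-2.8798 (R=1.4000) → pose (-3.1476, 1.4277, -2.8798)

(-3.1476, 1.4277, -2.8798)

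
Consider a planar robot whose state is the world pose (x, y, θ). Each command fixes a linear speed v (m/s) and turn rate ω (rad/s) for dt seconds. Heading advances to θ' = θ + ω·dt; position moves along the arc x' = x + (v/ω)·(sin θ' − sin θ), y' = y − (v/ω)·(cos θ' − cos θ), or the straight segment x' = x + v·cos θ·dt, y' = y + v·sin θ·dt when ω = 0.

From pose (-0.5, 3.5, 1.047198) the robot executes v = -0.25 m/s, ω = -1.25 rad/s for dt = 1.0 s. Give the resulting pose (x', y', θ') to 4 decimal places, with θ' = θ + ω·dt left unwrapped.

(-0.7135, 3.4041, -0.2028)

θ' = 1.0472 + -1.25·1.0 = -0.2028
R = v/ω = -0.25/-1.25 = 0.2000
x' = -0.5 + 0.2000·(sin -0.2028 − sin 1.0472) = -0.7135
y' = 3.5 − 0.2000·(cos -0.2028 − cos 1.0472) = 3.4041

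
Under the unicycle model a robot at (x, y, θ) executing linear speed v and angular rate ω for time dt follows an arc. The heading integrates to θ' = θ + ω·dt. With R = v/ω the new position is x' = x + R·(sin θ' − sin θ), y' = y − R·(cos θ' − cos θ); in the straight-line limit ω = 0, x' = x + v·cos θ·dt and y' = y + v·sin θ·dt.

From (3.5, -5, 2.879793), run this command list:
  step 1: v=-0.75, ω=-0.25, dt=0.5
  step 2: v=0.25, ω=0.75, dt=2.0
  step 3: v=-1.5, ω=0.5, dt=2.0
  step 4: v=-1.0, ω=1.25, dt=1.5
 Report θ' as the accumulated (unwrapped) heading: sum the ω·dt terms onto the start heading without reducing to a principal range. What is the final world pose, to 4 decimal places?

step 1: θ'=2.7548 (R=3.0000) → pose (3.8552, -5.1194, 2.7548)
step 2: θ'=4.2548 (R=0.3333) → pose (3.4304, -5.2809, 4.2548)
step 3: θ'=5.2548 (R=-3.0000) → pose (3.3085, -2.4069, 5.2548)
step 4: θ'=7.1298 (R=-0.8000) → pose (2.0241, -2.2898, 7.1298)

(2.0241, -2.2898, 7.1298)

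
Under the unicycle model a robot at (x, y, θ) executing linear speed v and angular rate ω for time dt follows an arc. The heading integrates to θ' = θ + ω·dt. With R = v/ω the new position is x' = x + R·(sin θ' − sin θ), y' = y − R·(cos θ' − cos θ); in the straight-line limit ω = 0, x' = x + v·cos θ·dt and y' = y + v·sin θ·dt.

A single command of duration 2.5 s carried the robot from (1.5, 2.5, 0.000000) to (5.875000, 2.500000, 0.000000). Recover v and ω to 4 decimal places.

v = 1.7500, ω = 0.0000

Δθ = 0.000000 − 0.000000 = 0.000000
ω = Δθ/dt = 0.000000/2.5 = 0.0000
ω = 0 → v = (Δx·cos θ + Δy·sin θ)/dt = 1.7500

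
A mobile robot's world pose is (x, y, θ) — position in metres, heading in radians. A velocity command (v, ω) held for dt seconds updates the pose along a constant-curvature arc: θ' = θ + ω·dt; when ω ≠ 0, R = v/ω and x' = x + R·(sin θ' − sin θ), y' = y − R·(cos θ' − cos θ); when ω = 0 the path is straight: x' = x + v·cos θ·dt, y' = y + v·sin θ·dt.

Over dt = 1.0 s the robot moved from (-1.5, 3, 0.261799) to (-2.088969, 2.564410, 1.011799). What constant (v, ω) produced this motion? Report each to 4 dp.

v = -0.7500, ω = 0.7500

Δθ = 1.011799 − 0.261799 = 0.750000
ω = Δθ/dt = 0.750000/1.0 = 0.7500
R = Δx/(sin θ' − sin θ) = -1.0000
v = R·ω = -1.0000·0.7500 = -0.7500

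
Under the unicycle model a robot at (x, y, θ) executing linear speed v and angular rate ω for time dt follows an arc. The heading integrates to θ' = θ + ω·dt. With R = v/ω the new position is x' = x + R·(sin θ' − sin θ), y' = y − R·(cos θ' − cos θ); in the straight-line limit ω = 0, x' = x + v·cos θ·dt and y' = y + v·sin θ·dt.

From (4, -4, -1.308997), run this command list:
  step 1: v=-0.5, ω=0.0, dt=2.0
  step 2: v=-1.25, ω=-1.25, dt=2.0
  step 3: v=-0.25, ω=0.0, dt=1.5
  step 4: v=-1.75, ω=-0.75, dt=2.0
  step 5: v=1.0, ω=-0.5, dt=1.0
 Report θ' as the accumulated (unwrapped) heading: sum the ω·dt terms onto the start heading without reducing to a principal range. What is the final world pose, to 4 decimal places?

(6.8479, -4.7099, -5.8090)

step 1: θ'=-1.3090 (straight) → pose (3.7412, -3.0341, -1.3090)
step 2: θ'=-3.8090 (R=1.0000) → pose (5.3261, -1.9898, -3.8090)
step 3: θ'=-3.8090 (straight) → pose (5.6206, -2.2219, -3.8090)
step 4: θ'=-5.3090 (R=2.3333) → pose (6.1066, -5.3656, -5.3090)
step 5: θ'=-5.8090 (R=-2.0000) → pose (6.8479, -4.7099, -5.8090)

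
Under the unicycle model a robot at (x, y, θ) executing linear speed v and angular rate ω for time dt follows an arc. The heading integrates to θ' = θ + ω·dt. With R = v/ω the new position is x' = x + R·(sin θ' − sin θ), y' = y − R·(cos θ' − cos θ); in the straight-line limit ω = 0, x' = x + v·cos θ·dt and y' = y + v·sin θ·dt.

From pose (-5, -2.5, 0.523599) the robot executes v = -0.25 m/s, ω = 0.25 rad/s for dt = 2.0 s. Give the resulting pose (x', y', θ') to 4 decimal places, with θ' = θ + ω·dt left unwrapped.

(-5.3540, -2.8457, 1.0236)

θ' = 0.5236 + 0.25·2.0 = 1.0236
R = v/ω = -0.25/0.25 = -1.0000
x' = -5 + -1.0000·(sin 1.0236 − sin 0.5236) = -5.3540
y' = -2.5 − -1.0000·(cos 1.0236 − cos 0.5236) = -2.8457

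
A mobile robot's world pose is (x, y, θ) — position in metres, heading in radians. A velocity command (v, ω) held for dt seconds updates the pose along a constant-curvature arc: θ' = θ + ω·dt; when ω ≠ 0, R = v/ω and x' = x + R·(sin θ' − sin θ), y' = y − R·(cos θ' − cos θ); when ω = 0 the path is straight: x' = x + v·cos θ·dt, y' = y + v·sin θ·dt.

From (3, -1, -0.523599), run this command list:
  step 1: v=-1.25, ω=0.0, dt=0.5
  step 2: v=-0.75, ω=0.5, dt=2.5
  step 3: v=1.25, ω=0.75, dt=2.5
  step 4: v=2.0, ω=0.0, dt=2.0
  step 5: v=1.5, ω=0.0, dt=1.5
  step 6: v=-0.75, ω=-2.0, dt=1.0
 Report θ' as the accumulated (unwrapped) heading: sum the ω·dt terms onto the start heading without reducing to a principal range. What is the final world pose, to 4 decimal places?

step 1: θ'=-0.5236 (straight) → pose (2.4587, -0.6875, -0.5236)
step 2: θ'=0.7264 (R=-1.5000) → pose (0.7125, -0.8652, 0.7264)
step 3: θ'=2.6014 (R=1.6667) → pose (0.4627, 1.8101, 2.6014)
step 4: θ'=2.6014 (straight) → pose (-2.9678, 3.8673, 2.6014)
step 5: θ'=2.6014 (straight) → pose (-4.8974, 5.0245, 2.6014)
step 6: θ'=0.6014 (R=0.3750) → pose (-4.8781, 4.3937, 0.6014)

(-4.8781, 4.3937, 0.6014)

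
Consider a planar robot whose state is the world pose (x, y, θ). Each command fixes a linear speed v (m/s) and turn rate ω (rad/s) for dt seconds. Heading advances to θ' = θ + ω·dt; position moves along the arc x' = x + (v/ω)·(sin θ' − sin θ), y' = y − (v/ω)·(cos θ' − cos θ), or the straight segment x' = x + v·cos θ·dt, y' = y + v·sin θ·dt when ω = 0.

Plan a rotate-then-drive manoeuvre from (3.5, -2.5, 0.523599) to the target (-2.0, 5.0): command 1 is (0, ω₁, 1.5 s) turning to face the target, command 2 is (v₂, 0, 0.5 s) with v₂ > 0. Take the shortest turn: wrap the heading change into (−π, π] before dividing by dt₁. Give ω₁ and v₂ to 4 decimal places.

heading to target = atan2(5−-2.5, -2−3.5) = 2.2035
Δθ = wrap(2.2035 − 0.5236) = 1.6799; ω₁ = Δθ/dt₁ = 1.1200
distance = √((-2−3.5)² + (5−-2.5)²) = 9.3005; v₂ = distance/dt₂ = 18.6011

ω₁ = 1.1200, v₂ = 18.6011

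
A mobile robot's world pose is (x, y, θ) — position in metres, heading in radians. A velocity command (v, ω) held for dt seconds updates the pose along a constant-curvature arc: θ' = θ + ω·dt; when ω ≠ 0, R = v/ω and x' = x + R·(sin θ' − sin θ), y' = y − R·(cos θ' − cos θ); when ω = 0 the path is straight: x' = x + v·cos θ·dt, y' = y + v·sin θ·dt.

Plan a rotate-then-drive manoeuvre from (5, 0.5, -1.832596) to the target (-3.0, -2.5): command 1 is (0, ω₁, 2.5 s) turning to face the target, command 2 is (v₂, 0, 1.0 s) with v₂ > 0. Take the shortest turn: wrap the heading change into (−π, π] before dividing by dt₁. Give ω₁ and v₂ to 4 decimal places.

heading to target = atan2(-2.5−0.5, -3−5) = -2.7828
Δθ = wrap(-2.7828 − -1.8326) = -0.9502; ω₁ = Δθ/dt₁ = -0.3801
distance = √((-3−5)² + (-2.5−0.5)²) = 8.5440; v₂ = distance/dt₂ = 8.5440

ω₁ = -0.3801, v₂ = 8.5440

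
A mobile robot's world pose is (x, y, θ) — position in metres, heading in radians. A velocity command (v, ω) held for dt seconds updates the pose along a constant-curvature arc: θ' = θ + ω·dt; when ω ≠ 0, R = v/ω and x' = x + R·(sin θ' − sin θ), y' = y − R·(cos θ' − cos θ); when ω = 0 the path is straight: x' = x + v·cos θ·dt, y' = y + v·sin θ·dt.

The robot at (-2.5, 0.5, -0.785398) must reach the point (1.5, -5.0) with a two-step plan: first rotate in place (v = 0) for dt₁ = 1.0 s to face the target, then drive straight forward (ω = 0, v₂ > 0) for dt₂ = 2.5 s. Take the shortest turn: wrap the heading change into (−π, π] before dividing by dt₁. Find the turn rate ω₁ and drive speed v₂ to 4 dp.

ω₁ = -0.1566, v₂ = 2.7203

heading to target = atan2(-5−0.5, 1.5−-2.5) = -0.9420
Δθ = wrap(-0.9420 − -0.7854) = -0.1566; ω₁ = Δθ/dt₁ = -0.1566
distance = √((1.5−-2.5)² + (-5−0.5)²) = 6.8007; v₂ = distance/dt₂ = 2.7203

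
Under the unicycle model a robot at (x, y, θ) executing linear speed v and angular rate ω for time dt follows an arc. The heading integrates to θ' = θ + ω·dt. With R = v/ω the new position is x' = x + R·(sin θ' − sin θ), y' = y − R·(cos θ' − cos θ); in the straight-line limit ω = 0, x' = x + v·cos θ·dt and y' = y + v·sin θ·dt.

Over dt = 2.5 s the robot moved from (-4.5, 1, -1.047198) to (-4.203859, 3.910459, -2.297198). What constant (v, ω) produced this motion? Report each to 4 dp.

Δθ = -2.297198 − -1.047198 = -1.250000
ω = Δθ/dt = -1.250000/2.5 = -0.5000
R = −Δy/(cos θ' − cos θ) = 2.5000
v = R·ω = 2.5000·-0.5000 = -1.2500

v = -1.2500, ω = -0.5000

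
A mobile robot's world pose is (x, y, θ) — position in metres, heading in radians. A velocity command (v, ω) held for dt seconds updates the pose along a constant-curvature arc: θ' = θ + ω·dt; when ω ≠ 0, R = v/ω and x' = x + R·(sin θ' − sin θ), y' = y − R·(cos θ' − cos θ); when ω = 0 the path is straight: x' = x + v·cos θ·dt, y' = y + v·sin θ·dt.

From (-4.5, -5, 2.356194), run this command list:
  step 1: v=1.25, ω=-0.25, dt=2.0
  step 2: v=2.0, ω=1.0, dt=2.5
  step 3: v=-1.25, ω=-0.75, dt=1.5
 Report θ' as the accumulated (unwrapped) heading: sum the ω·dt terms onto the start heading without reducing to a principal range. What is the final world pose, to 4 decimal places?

(-8.1429, -1.6590, 3.2312)

step 1: θ'=1.8562 (R=-5.0000) → pose (-5.7622, -2.8722, 1.8562)
step 2: θ'=4.3562 (R=2.0000) → pose (-9.5558, -2.7378, 4.3562)
step 3: θ'=3.2312 (R=1.6667) → pose (-8.1429, -1.6590, 3.2312)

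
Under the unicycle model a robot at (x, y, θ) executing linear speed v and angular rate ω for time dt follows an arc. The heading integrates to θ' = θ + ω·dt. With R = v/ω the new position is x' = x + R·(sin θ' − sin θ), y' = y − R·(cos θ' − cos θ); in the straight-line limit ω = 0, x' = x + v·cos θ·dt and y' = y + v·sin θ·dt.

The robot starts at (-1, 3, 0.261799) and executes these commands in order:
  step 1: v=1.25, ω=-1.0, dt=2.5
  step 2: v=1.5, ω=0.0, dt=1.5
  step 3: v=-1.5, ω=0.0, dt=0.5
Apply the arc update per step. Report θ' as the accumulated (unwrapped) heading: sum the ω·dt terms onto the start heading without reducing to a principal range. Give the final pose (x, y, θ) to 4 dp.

(-0.6231, -0.1592, -2.2382)

step 1: θ'=-2.2382 (R=-1.2500) → pose (0.3053, 1.0189, -2.2382)
step 2: θ'=-2.2382 (straight) → pose (-1.0873, -0.7483, -2.2382)
step 3: θ'=-2.2382 (straight) → pose (-0.6231, -0.1592, -2.2382)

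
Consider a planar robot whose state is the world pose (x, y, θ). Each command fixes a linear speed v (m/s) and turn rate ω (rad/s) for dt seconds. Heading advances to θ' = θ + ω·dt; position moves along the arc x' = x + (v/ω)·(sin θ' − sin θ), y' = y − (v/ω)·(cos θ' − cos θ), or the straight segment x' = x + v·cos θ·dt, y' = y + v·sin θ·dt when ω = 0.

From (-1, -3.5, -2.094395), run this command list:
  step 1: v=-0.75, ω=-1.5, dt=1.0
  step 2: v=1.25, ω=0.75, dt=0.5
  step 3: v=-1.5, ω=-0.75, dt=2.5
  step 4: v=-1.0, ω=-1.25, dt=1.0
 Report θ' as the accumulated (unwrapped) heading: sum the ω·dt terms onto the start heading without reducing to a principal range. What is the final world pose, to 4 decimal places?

(-0.0387, -6.3773, -6.3444)

step 1: θ'=-3.5944 (R=0.5000) → pose (-0.3482, -3.3004, -3.5944)
step 2: θ'=-3.2194 (R=1.6667) → pose (-0.9478, -3.1375, -3.2194)
step 3: θ'=-5.0944 (R=2.0000) → pose (0.7525, -5.8770, -5.0944)
step 4: θ'=-6.3444 (R=0.8000) → pose (-0.0387, -6.3773, -6.3444)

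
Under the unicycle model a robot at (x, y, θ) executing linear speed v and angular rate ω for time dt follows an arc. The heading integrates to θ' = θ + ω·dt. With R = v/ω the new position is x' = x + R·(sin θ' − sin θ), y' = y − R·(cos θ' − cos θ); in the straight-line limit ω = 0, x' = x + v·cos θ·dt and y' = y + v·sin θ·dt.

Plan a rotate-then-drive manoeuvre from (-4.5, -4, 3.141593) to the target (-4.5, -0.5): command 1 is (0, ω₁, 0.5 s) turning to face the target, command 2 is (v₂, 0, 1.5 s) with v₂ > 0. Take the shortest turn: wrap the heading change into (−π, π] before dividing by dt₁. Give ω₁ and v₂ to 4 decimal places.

ω₁ = -3.1416, v₂ = 2.3333

heading to target = atan2(-0.5−-4, -4.5−-4.5) = 1.5708
Δθ = wrap(1.5708 − 3.1416) = -1.5708; ω₁ = Δθ/dt₁ = -3.1416
distance = √((-4.5−-4.5)² + (-0.5−-4)²) = 3.5000; v₂ = distance/dt₂ = 2.3333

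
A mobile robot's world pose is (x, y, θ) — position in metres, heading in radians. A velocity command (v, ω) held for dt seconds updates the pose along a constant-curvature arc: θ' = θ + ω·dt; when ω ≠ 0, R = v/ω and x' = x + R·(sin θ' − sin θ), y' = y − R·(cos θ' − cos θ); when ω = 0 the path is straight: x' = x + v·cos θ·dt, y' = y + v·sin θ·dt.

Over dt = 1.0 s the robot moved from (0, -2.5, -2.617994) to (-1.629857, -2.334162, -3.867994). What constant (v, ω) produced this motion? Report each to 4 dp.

v = 1.7500, ω = -1.2500

Δθ = -3.867994 − -2.617994 = -1.250000
ω = Δθ/dt = -1.250000/1.0 = -1.2500
R = Δx/(sin θ' − sin θ) = -1.4000
v = R·ω = -1.4000·-1.2500 = 1.7500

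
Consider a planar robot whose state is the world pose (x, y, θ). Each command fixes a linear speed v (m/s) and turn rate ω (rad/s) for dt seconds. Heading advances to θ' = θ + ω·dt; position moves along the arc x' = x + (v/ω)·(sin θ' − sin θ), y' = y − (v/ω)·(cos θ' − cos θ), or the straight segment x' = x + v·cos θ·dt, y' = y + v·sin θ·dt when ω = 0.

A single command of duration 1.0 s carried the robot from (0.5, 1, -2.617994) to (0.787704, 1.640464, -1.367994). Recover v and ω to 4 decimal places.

Δθ = -1.367994 − -2.617994 = 1.250000
ω = Δθ/dt = 1.250000/1.0 = 1.2500
R = −Δy/(cos θ' − cos θ) = -0.6000
v = R·ω = -0.6000·1.2500 = -0.7500

v = -0.7500, ω = 1.2500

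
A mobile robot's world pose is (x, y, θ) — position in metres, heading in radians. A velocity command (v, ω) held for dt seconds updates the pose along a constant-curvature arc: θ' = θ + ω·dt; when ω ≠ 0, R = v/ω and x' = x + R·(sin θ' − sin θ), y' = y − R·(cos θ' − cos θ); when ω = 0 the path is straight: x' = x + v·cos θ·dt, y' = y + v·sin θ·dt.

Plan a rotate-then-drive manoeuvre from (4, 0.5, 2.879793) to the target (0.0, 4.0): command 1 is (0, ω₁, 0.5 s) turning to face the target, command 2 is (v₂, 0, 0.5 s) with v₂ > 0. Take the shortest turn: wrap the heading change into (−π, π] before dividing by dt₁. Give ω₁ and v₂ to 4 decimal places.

ω₁ = -0.9141, v₂ = 10.6301

heading to target = atan2(4−0.5, 0−4) = 2.4228
Δθ = wrap(2.4228 − 2.8798) = -0.4570; ω₁ = Δθ/dt₁ = -0.9141
distance = √((0−4)² + (4−0.5)²) = 5.3151; v₂ = distance/dt₂ = 10.6301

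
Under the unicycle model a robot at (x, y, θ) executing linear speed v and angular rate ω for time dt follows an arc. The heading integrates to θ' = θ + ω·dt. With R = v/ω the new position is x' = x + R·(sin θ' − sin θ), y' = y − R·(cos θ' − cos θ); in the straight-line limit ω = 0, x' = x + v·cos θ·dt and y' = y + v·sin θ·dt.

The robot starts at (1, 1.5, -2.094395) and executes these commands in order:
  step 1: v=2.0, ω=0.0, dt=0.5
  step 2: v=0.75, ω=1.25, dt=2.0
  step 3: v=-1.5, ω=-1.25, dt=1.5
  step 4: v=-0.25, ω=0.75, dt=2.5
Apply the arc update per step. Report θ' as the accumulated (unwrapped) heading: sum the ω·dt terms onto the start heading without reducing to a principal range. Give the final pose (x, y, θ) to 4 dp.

(-0.8741, 1.0364, 0.4056)

step 1: θ'=-2.0944 (straight) → pose (0.5000, 0.6340, -2.0944)
step 2: θ'=0.4056 (R=0.6000) → pose (1.2564, -0.2173, 0.4056)
step 3: θ'=-1.4694 (R=1.2000) → pose (-0.4110, 0.7638, -1.4694)
step 4: θ'=0.4056 (R=-0.3333) → pose (-0.8741, 1.0364, 0.4056)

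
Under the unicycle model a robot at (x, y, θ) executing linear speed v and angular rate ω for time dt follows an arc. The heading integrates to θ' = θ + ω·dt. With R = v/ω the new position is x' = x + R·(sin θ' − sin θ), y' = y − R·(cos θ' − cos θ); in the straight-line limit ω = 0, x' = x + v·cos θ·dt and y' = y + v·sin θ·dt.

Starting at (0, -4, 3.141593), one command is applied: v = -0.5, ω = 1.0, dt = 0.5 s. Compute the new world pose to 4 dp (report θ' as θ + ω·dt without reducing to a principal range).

θ' = 3.1416 + 1.0·0.5 = 3.6416
R = v/ω = -0.5/1.0 = -0.5000
x' = 0 + -0.5000·(sin 3.6416 − sin 3.1416) = 0.2397
y' = -4 − -0.5000·(cos 3.6416 − cos 3.1416) = -3.9388

(0.2397, -3.9388, 3.6416)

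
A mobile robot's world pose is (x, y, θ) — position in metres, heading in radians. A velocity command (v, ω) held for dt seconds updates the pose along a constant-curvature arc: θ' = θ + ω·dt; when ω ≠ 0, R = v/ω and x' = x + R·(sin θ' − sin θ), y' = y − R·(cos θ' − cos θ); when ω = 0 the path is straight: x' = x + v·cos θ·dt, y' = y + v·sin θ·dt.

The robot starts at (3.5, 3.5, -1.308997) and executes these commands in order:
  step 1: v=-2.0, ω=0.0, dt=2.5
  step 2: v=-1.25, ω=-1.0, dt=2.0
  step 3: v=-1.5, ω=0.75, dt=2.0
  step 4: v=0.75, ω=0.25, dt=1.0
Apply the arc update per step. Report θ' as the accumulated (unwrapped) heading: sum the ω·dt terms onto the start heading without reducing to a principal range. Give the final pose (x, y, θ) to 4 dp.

(5.8139, 10.6426, -1.5590)

step 1: θ'=-1.3090 (straight) → pose (2.2059, 8.3296, -1.3090)
step 2: θ'=-3.3090 (R=1.2500) → pose (3.6216, 9.8857, -3.3090)
step 3: θ'=-1.8090 (R=-2.0000) → pose (5.8984, 11.3858, -1.8090)
step 4: θ'=-1.5590 (R=3.0000) → pose (5.8139, 10.6426, -1.5590)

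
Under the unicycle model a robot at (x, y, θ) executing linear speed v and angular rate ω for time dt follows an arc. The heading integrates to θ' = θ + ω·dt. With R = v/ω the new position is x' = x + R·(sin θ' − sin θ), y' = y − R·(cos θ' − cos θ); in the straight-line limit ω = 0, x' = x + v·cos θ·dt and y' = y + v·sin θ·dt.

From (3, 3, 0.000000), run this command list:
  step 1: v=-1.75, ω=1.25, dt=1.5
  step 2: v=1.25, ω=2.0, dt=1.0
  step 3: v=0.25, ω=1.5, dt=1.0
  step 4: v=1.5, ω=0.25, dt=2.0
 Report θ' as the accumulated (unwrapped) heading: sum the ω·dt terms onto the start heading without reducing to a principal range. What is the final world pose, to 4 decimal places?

step 1: θ'=1.8750 (R=-1.4000) → pose (1.6643, 1.1807, 1.8750)
step 2: θ'=3.8750 (R=0.6250) → pose (0.6496, 1.4578, 3.8750)
step 3: θ'=5.3750 (R=0.1667) → pose (0.6298, 1.2314, 5.3750)
step 4: θ'=5.8750 (R=6.0000) → pose (2.9784, -0.5846, 5.8750)

(2.9784, -0.5846, 5.8750)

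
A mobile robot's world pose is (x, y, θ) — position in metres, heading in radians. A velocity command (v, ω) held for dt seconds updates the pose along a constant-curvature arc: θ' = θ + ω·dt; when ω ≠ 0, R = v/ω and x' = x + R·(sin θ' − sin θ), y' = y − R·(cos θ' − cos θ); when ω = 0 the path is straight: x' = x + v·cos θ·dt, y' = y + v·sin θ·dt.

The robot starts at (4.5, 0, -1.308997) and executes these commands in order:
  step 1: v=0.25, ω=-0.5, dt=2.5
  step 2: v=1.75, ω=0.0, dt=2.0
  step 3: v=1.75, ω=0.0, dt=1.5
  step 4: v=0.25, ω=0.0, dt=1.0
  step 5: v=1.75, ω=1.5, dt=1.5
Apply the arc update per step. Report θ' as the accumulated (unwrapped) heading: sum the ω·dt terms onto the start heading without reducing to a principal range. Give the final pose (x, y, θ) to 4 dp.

step 1: θ'=-2.5590 (R=-0.5000) → pose (4.2921, -0.5469, -2.5590)
step 2: θ'=-2.5590 (straight) → pose (1.3695, -2.4726, -2.5590)
step 3: θ'=-2.5590 (straight) → pose (-0.8225, -3.9169, -2.5590)
step 4: θ'=-2.5590 (straight) → pose (-1.0312, -4.0544, -2.5590)
step 5: θ'=-0.3090 (R=1.1667) → pose (-0.7441, -6.1400, -0.3090)

(-0.7441, -6.1400, -0.3090)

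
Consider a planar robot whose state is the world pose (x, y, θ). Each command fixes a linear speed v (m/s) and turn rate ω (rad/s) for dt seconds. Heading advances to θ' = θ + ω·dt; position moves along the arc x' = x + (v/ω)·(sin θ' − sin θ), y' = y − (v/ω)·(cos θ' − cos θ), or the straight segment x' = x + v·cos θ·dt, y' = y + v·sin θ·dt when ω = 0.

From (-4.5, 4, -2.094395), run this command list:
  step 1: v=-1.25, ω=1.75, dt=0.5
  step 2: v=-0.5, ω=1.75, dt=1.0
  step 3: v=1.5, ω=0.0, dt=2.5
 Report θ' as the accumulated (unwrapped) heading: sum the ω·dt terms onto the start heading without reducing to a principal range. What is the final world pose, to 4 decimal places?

step 1: θ'=-1.2194 (R=-0.7143) → pose (-4.4480, 4.6030, -1.2194)
step 2: θ'=0.5306 (R=-0.2857) → pose (-4.8608, 4.7511, 0.5306)
step 3: θ'=0.5306 (straight) → pose (-1.6264, 6.6488, 0.5306)

(-1.6264, 6.6488, 0.5306)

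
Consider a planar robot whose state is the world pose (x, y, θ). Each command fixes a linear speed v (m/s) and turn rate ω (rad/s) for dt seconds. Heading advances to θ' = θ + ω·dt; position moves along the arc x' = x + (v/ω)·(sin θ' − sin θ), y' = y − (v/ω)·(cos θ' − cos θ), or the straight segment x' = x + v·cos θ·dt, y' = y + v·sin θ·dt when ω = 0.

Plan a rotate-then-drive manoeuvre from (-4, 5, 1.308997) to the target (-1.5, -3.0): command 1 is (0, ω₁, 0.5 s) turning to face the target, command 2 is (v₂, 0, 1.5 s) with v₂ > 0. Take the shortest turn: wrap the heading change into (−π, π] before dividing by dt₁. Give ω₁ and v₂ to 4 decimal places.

ω₁ = -5.1538, v₂ = 5.5877

heading to target = atan2(-3−5, -1.5−-4) = -1.2679
Δθ = wrap(-1.2679 − 1.3090) = -2.5769; ω₁ = Δθ/dt₁ = -5.1538
distance = √((-1.5−-4)² + (-3−5)²) = 8.3815; v₂ = distance/dt₂ = 5.5877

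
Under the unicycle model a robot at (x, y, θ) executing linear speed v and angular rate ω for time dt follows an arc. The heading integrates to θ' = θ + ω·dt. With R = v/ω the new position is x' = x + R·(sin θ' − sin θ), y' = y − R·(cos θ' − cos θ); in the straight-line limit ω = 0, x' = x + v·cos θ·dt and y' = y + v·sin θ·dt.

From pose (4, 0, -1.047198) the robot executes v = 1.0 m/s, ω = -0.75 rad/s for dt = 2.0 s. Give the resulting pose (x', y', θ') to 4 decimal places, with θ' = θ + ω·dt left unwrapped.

(3.5920, -1.7713, -2.5472)

θ' = -1.0472 + -0.75·2.0 = -2.5472
R = v/ω = 1.0/-0.75 = -1.3333
x' = 4 + -1.3333·(sin -2.5472 − sin -1.0472) = 3.5920
y' = 0 − -1.3333·(cos -2.5472 − cos -1.0472) = -1.7713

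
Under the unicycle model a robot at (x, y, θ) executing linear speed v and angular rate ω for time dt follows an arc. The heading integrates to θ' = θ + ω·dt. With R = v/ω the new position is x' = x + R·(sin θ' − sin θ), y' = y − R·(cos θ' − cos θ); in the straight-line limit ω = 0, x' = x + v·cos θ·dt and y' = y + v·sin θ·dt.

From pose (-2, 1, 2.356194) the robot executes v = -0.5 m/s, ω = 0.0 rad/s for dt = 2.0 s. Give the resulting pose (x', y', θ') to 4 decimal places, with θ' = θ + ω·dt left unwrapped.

θ' = 2.3562 + 0.0·2.0 = 2.3562
ω = 0 → straight: x' = -2 + -0.5·cos(2.3562)·2.0 = -1.2929
y' = 1 + -0.5·sin(2.3562)·2.0 = 0.2929

(-1.2929, 0.2929, 2.3562)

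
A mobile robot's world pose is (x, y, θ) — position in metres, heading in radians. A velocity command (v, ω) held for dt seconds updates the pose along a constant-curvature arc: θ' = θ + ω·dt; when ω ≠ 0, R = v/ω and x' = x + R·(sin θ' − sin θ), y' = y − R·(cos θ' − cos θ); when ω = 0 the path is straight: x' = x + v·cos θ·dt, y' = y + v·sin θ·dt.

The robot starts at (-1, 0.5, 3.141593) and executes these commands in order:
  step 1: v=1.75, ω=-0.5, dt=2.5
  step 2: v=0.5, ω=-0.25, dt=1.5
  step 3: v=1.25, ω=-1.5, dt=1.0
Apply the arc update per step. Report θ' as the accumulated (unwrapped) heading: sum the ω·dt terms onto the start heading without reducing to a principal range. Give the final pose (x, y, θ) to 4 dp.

step 1: θ'=1.8916 (R=-3.5000) → pose (-4.3214, 2.8964, 1.8916)
step 2: θ'=1.5166 (R=-2.0000) → pose (-4.4205, 3.6354, 1.5166)
step 3: θ'=0.0166 (R=-0.8333) → pose (-3.6023, 4.4234, 0.0166)

(-3.6023, 4.4234, 0.0166)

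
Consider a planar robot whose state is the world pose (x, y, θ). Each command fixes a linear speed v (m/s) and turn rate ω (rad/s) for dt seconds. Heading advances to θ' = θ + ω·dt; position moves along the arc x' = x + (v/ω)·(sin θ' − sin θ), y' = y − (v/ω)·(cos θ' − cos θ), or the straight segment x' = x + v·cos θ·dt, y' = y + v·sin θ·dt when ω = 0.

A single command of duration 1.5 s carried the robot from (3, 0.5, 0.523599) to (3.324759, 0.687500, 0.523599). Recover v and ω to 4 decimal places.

Δθ = 0.523599 − 0.523599 = 0.000000
ω = Δθ/dt = 0.000000/1.5 = 0.0000
ω = 0 → v = (Δx·cos θ + Δy·sin θ)/dt = 0.2500

v = 0.2500, ω = 0.0000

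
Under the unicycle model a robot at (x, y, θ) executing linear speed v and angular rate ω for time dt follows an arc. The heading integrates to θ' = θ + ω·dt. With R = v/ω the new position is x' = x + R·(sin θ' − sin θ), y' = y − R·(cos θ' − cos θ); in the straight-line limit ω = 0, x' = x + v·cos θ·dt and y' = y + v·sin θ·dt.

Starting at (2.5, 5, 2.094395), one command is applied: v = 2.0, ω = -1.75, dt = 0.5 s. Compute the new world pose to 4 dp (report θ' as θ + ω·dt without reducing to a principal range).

θ' = 2.0944 + -1.75·0.5 = 1.2194
R = v/ω = 2.0/-1.75 = -1.1429
x' = 2.5 + -1.1429·(sin 1.2194 − sin 2.0944) = 2.4167
y' = 5 − -1.1429·(cos 1.2194 − cos 2.0944) = 5.9648

(2.4167, 5.9648, 1.2194)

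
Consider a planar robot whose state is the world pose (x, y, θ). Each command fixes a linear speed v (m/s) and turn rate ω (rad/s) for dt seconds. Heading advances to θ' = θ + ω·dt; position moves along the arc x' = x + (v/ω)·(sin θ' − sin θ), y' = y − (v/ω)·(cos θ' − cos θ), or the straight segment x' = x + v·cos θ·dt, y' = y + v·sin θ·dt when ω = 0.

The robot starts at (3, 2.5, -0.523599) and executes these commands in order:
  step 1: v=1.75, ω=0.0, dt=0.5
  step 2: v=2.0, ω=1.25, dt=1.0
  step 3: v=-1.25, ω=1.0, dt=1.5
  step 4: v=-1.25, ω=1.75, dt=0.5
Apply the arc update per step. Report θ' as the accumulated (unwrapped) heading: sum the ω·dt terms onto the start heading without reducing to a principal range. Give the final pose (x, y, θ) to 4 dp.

(5.9973, 0.2773, 3.1014)

step 1: θ'=-0.5236 (straight) → pose (3.7578, 2.0625, -0.5236)
step 2: θ'=0.7264 (R=1.6000) → pose (5.6205, 2.2520, 0.7264)
step 3: θ'=2.2264 (R=-1.2500) → pose (5.4598, 0.5555, 2.2264)
step 4: θ'=3.1014 (R=-0.7143) → pose (5.9973, 0.2773, 3.1014)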